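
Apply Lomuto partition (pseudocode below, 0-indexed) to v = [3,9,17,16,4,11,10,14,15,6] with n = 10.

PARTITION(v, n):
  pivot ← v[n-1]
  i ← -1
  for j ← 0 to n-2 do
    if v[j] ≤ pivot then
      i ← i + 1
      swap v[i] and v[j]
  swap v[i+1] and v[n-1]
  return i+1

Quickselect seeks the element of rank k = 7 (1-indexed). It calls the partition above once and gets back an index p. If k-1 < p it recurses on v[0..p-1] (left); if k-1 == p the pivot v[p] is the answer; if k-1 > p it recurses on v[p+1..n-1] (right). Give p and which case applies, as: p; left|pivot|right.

2; right

pivot=6, i=-1
j=0: 3≤6, i=0, swap(0,0) ⇒ [3,9,17,16,4,11,10,14,15,6]
j=1: 9>6, skip
j=2: 17>6, skip
j=3: 16>6, skip
j=4: 4≤6, i=1, swap(1,4) ⇒ [3,4,17,16,9,11,10,14,15,6]
j=5: 11>6, skip
j=6: 10>6, skip
j=7: 14>6, skip
j=8: 15>6, skip
swap(2,9) ⇒ [3,4,6,16,9,11,10,14,15,17]; return 2
p = 2; k-1 = 6 > 2 ⇒ right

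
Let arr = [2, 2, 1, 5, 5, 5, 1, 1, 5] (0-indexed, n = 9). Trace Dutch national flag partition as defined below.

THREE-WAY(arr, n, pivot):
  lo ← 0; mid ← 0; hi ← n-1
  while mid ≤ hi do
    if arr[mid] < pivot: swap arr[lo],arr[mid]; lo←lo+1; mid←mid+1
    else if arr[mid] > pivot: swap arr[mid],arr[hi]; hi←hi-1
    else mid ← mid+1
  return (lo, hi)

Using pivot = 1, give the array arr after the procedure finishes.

pivot = 1; lo=0, mid=0, hi=8
arr[mid]=2>1: swap arr[0],arr[8]; hi=7 → [5, 2, 1, 5, 5, 5, 1, 1, 2]
arr[mid]=5>1: swap arr[0],arr[7]; hi=6 → [1, 2, 1, 5, 5, 5, 1, 5, 2]
arr[mid]=1=1: mid=1
arr[mid]=2>1: swap arr[1],arr[6]; hi=5 → [1, 1, 1, 5, 5, 5, 2, 5, 2]
arr[mid]=1=1: mid=2
arr[mid]=1=1: mid=3
arr[mid]=5>1: swap arr[3],arr[5]; hi=4 → [1, 1, 1, 5, 5, 5, 2, 5, 2]
arr[mid]=5>1: swap arr[3],arr[4]; hi=3 → [1, 1, 1, 5, 5, 5, 2, 5, 2]
arr[mid]=5>1: swap arr[3],arr[3]; hi=2 → [1, 1, 1, 5, 5, 5, 2, 5, 2]
end: lo=0, hi=2; arr = [1, 1, 1, 5, 5, 5, 2, 5, 2]

[1, 1, 1, 5, 5, 5, 2, 5, 2]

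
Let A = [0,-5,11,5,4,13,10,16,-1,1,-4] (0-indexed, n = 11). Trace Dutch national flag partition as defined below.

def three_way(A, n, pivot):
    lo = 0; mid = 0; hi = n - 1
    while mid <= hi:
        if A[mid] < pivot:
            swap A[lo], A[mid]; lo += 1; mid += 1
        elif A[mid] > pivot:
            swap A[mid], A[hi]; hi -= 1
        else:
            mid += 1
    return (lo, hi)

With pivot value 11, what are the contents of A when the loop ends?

pivot = 11; lo=0, mid=0, hi=10
A[mid]=0<11: swap A[0],A[0]; lo=1,mid=1 → [0,-5,11,5,4,13,10,16,-1,1,-4]
A[mid]=-5<11: swap A[1],A[1]; lo=2,mid=2 → [0,-5,11,5,4,13,10,16,-1,1,-4]
A[mid]=11=11: mid=3
A[mid]=5<11: swap A[2],A[3]; lo=3,mid=4 → [0,-5,5,11,4,13,10,16,-1,1,-4]
A[mid]=4<11: swap A[3],A[4]; lo=4,mid=5 → [0,-5,5,4,11,13,10,16,-1,1,-4]
A[mid]=13>11: swap A[5],A[10]; hi=9 → [0,-5,5,4,11,-4,10,16,-1,1,13]
A[mid]=-4<11: swap A[4],A[5]; lo=5,mid=6 → [0,-5,5,4,-4,11,10,16,-1,1,13]
A[mid]=10<11: swap A[5],A[6]; lo=6,mid=7 → [0,-5,5,4,-4,10,11,16,-1,1,13]
A[mid]=16>11: swap A[7],A[9]; hi=8 → [0,-5,5,4,-4,10,11,1,-1,16,13]
A[mid]=1<11: swap A[6],A[7]; lo=7,mid=8 → [0,-5,5,4,-4,10,1,11,-1,16,13]
A[mid]=-1<11: swap A[7],A[8]; lo=8,mid=9 → [0,-5,5,4,-4,10,1,-1,11,16,13]
end: lo=8, hi=8; A = [0,-5,5,4,-4,10,1,-1,11,16,13]

[0,-5,5,4,-4,10,1,-1,11,16,13]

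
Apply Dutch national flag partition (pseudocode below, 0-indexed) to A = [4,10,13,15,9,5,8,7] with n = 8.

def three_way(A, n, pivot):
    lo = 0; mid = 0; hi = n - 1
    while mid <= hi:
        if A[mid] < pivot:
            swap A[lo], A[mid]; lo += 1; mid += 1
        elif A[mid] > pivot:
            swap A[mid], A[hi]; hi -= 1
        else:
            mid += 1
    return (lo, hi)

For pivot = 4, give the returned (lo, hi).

(0, 0)

pivot = 4; lo=0, mid=0, hi=7
A[mid]=4=4: mid=1
A[mid]=10>4: swap A[1],A[7]; hi=6 → [4,7,13,15,9,5,8,10]
A[mid]=7>4: swap A[1],A[6]; hi=5 → [4,8,13,15,9,5,7,10]
A[mid]=8>4: swap A[1],A[5]; hi=4 → [4,5,13,15,9,8,7,10]
A[mid]=5>4: swap A[1],A[4]; hi=3 → [4,9,13,15,5,8,7,10]
A[mid]=9>4: swap A[1],A[3]; hi=2 → [4,15,13,9,5,8,7,10]
A[mid]=15>4: swap A[1],A[2]; hi=1 → [4,13,15,9,5,8,7,10]
A[mid]=13>4: swap A[1],A[1]; hi=0 → [4,13,15,9,5,8,7,10]
end: lo=0, hi=0; A = [4,13,15,9,5,8,7,10]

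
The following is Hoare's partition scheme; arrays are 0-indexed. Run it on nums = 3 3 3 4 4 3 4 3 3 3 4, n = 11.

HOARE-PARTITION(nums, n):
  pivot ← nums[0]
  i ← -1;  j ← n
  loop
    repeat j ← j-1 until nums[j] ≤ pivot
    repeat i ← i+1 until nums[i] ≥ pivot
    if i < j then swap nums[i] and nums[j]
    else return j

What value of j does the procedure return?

3

pivot=3
j stops at 9 (3), i stops at 0 (3); swap ⇒ 3 3 3 4 4 3 4 3 3 3 4
j stops at 8 (3), i stops at 1 (3); swap ⇒ 3 3 3 4 4 3 4 3 3 3 4
j stops at 7 (3), i stops at 2 (3); swap ⇒ 3 3 3 4 4 3 4 3 3 3 4
j stops at 5 (3), i stops at 3 (4); swap ⇒ 3 3 3 3 4 4 4 3 3 3 4
j stops at 3, i stops at 4; i≥j ⇒ return 3. nums=3 3 3 3 4 4 4 3 3 3 4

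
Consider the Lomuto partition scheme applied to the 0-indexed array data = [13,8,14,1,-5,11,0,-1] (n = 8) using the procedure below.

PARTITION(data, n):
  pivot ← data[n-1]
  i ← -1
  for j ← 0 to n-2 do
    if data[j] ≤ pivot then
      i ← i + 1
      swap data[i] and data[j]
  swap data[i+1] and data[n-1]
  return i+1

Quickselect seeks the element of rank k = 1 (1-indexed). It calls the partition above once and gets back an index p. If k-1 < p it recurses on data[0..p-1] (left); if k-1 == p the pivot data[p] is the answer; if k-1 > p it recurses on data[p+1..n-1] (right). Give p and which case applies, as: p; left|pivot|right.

1; left

pivot=-1, i=-1
j=0: 13>-1, skip
j=1: 8>-1, skip
j=2: 14>-1, skip
j=3: 1>-1, skip
j=4: -5≤-1, i=0, swap(0,4) ⇒ [-5,8,14,1,13,11,0,-1]
j=5: 11>-1, skip
j=6: 0>-1, skip
swap(1,7) ⇒ [-5,-1,14,1,13,11,0,8]; return 1
p = 1; k-1 = 0 < 1 ⇒ left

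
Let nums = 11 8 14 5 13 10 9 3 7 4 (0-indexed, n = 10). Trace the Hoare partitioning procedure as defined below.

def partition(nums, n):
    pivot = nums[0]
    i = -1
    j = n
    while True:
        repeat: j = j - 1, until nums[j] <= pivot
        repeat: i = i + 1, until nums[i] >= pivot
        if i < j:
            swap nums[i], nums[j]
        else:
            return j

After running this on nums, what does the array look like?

4 8 7 5 3 10 9 13 14 11

pivot = nums[0] = 11; i = -1, j = 10
j→9 (nums[9]=4≤11), i→0 (nums[0]=11≥11); i<j, swap → 4 8 14 5 13 10 9 3 7 11
j→8 (nums[8]=7≤11), i→2 (nums[2]=14≥11); i<j, swap → 4 8 7 5 13 10 9 3 14 11
j→7 (nums[7]=3≤11), i→4 (nums[4]=13≥11); i<j, swap → 4 8 7 5 3 10 9 13 14 11
j→6, i→7; i≥j, return j=6. nums = 4 8 7 5 3 10 9 13 14 11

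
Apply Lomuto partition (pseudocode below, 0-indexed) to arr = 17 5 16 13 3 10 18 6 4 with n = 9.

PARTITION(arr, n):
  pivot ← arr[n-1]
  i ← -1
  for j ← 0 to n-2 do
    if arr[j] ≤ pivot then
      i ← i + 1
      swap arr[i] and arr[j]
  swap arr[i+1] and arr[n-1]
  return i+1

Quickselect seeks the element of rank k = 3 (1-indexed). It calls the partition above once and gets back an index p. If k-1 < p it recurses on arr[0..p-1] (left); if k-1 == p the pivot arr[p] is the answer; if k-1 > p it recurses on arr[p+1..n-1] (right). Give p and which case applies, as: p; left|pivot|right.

1; right

pivot = arr[8] = 4; i = -1
j=0: arr[0]=17 > 4 → no swap
j=1: arr[1]=5 > 4 → no swap
j=2: arr[2]=16 > 4 → no swap
j=3: arr[3]=13 > 4 → no swap
j=4: arr[4]=3 ≤ 4 → i=0, swap arr[0],arr[4] → 3 5 16 13 17 10 18 6 4
j=5: arr[5]=10 > 4 → no swap
j=6: arr[6]=18 > 4 → no swap
j=7: arr[7]=6 > 4 → no swap
final swap arr[1],arr[8] → 3 4 16 13 17 10 18 6 5; return 1
p = 1; k-1 = 2 > 1 ⇒ right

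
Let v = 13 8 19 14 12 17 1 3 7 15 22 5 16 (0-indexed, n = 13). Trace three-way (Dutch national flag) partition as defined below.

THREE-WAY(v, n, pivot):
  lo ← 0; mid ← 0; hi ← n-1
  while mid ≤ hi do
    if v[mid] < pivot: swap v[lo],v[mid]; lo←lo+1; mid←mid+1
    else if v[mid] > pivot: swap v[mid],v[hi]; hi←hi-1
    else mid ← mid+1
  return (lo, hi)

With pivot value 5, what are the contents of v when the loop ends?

lo=0 mid=0 hi=12
13>5: swap(0,12), hi=11 ⇒ 16 8 19 14 12 17 1 3 7 15 22 5 13
16>5: swap(0,11), hi=10 ⇒ 5 8 19 14 12 17 1 3 7 15 22 16 13
5=5: mid=1
8>5: swap(1,10), hi=9 ⇒ 5 22 19 14 12 17 1 3 7 15 8 16 13
22>5: swap(1,9), hi=8 ⇒ 5 15 19 14 12 17 1 3 7 22 8 16 13
15>5: swap(1,8), hi=7 ⇒ 5 7 19 14 12 17 1 3 15 22 8 16 13
7>5: swap(1,7), hi=6 ⇒ 5 3 19 14 12 17 1 7 15 22 8 16 13
3<5: swap(0,1), lo=1 mid=2 ⇒ 3 5 19 14 12 17 1 7 15 22 8 16 13
19>5: swap(2,6), hi=5 ⇒ 3 5 1 14 12 17 19 7 15 22 8 16 13
1<5: swap(1,2), lo=2 mid=3 ⇒ 3 1 5 14 12 17 19 7 15 22 8 16 13
14>5: swap(3,5), hi=4 ⇒ 3 1 5 17 12 14 19 7 15 22 8 16 13
17>5: swap(3,4), hi=3 ⇒ 3 1 5 12 17 14 19 7 15 22 8 16 13
12>5: swap(3,3), hi=2 ⇒ 3 1 5 12 17 14 19 7 15 22 8 16 13
done. lo=2 hi=2; v=3 1 5 12 17 14 19 7 15 22 8 16 13

3 1 5 12 17 14 19 7 15 22 8 16 13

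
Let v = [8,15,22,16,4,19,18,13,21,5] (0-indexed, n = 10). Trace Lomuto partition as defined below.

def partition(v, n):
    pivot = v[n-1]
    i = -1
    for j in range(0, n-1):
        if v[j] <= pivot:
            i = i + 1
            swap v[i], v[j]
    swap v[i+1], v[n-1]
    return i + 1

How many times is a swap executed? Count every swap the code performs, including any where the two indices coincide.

pivot=5, i=-1
j=0: 8>5, skip
j=1: 15>5, skip
j=2: 22>5, skip
j=3: 16>5, skip
j=4: 4≤5, i=0, swap(0,4) ⇒ [4,15,22,16,8,19,18,13,21,5]
j=5: 19>5, skip
j=6: 18>5, skip
j=7: 13>5, skip
j=8: 21>5, skip
swap(1,9) ⇒ [4,5,22,16,8,19,18,13,21,15]; return 1

2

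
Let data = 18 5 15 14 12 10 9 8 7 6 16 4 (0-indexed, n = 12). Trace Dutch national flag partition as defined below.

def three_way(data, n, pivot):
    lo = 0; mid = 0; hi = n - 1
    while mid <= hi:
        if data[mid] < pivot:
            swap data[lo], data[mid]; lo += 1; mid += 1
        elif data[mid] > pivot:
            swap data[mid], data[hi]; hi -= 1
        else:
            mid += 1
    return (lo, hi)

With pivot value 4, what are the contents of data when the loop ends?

4 15 14 12 10 9 8 7 6 16 5 18

lo=0 mid=0 hi=11
18>4: swap(0,11), hi=10 ⇒ 4 5 15 14 12 10 9 8 7 6 16 18
4=4: mid=1
5>4: swap(1,10), hi=9 ⇒ 4 16 15 14 12 10 9 8 7 6 5 18
16>4: swap(1,9), hi=8 ⇒ 4 6 15 14 12 10 9 8 7 16 5 18
6>4: swap(1,8), hi=7 ⇒ 4 7 15 14 12 10 9 8 6 16 5 18
7>4: swap(1,7), hi=6 ⇒ 4 8 15 14 12 10 9 7 6 16 5 18
8>4: swap(1,6), hi=5 ⇒ 4 9 15 14 12 10 8 7 6 16 5 18
9>4: swap(1,5), hi=4 ⇒ 4 10 15 14 12 9 8 7 6 16 5 18
10>4: swap(1,4), hi=3 ⇒ 4 12 15 14 10 9 8 7 6 16 5 18
12>4: swap(1,3), hi=2 ⇒ 4 14 15 12 10 9 8 7 6 16 5 18
14>4: swap(1,2), hi=1 ⇒ 4 15 14 12 10 9 8 7 6 16 5 18
15>4: swap(1,1), hi=0 ⇒ 4 15 14 12 10 9 8 7 6 16 5 18
done. lo=0 hi=0; data=4 15 14 12 10 9 8 7 6 16 5 18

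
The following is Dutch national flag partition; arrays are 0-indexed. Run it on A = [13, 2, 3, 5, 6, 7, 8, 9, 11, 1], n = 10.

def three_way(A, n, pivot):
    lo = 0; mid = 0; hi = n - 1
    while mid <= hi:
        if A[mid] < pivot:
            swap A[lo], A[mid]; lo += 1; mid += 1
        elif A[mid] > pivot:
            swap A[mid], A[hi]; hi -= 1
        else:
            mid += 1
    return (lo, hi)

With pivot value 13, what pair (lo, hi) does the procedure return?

(9, 9)

lo=0 mid=0 hi=9
13=13: mid=1
2<13: swap(0,1), lo=1 mid=2 ⇒ [2, 13, 3, 5, 6, 7, 8, 9, 11, 1]
3<13: swap(1,2), lo=2 mid=3 ⇒ [2, 3, 13, 5, 6, 7, 8, 9, 11, 1]
5<13: swap(2,3), lo=3 mid=4 ⇒ [2, 3, 5, 13, 6, 7, 8, 9, 11, 1]
6<13: swap(3,4), lo=4 mid=5 ⇒ [2, 3, 5, 6, 13, 7, 8, 9, 11, 1]
7<13: swap(4,5), lo=5 mid=6 ⇒ [2, 3, 5, 6, 7, 13, 8, 9, 11, 1]
8<13: swap(5,6), lo=6 mid=7 ⇒ [2, 3, 5, 6, 7, 8, 13, 9, 11, 1]
9<13: swap(6,7), lo=7 mid=8 ⇒ [2, 3, 5, 6, 7, 8, 9, 13, 11, 1]
11<13: swap(7,8), lo=8 mid=9 ⇒ [2, 3, 5, 6, 7, 8, 9, 11, 13, 1]
1<13: swap(8,9), lo=9 mid=10 ⇒ [2, 3, 5, 6, 7, 8, 9, 11, 1, 13]
done. lo=9 hi=9; A=[2, 3, 5, 6, 7, 8, 9, 11, 1, 13]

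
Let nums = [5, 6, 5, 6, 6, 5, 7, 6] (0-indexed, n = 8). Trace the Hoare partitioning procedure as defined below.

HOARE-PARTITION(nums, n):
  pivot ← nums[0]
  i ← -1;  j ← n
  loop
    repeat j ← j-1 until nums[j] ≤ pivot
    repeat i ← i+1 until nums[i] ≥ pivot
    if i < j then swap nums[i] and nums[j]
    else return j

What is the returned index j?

1

pivot=5
j stops at 5 (5), i stops at 0 (5); swap ⇒ [5, 6, 5, 6, 6, 5, 7, 6]
j stops at 2 (5), i stops at 1 (6); swap ⇒ [5, 5, 6, 6, 6, 5, 7, 6]
j stops at 1, i stops at 2; i≥j ⇒ return 1. nums=[5, 5, 6, 6, 6, 5, 7, 6]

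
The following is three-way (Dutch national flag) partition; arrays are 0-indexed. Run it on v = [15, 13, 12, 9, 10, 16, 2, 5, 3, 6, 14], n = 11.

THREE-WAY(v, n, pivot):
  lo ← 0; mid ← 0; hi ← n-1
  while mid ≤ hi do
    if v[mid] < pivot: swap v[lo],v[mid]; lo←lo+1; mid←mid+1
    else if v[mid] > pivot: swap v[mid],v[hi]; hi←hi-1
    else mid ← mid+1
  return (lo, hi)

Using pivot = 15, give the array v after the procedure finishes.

[13, 12, 9, 10, 14, 2, 5, 3, 6, 15, 16]

pivot = 15; lo=0, mid=0, hi=10
v[mid]=15=15: mid=1
v[mid]=13<15: swap v[0],v[1]; lo=1,mid=2 → [13, 15, 12, 9, 10, 16, 2, 5, 3, 6, 14]
v[mid]=12<15: swap v[1],v[2]; lo=2,mid=3 → [13, 12, 15, 9, 10, 16, 2, 5, 3, 6, 14]
v[mid]=9<15: swap v[2],v[3]; lo=3,mid=4 → [13, 12, 9, 15, 10, 16, 2, 5, 3, 6, 14]
v[mid]=10<15: swap v[3],v[4]; lo=4,mid=5 → [13, 12, 9, 10, 15, 16, 2, 5, 3, 6, 14]
v[mid]=16>15: swap v[5],v[10]; hi=9 → [13, 12, 9, 10, 15, 14, 2, 5, 3, 6, 16]
v[mid]=14<15: swap v[4],v[5]; lo=5,mid=6 → [13, 12, 9, 10, 14, 15, 2, 5, 3, 6, 16]
v[mid]=2<15: swap v[5],v[6]; lo=6,mid=7 → [13, 12, 9, 10, 14, 2, 15, 5, 3, 6, 16]
v[mid]=5<15: swap v[6],v[7]; lo=7,mid=8 → [13, 12, 9, 10, 14, 2, 5, 15, 3, 6, 16]
v[mid]=3<15: swap v[7],v[8]; lo=8,mid=9 → [13, 12, 9, 10, 14, 2, 5, 3, 15, 6, 16]
v[mid]=6<15: swap v[8],v[9]; lo=9,mid=10 → [13, 12, 9, 10, 14, 2, 5, 3, 6, 15, 16]
end: lo=9, hi=9; v = [13, 12, 9, 10, 14, 2, 5, 3, 6, 15, 16]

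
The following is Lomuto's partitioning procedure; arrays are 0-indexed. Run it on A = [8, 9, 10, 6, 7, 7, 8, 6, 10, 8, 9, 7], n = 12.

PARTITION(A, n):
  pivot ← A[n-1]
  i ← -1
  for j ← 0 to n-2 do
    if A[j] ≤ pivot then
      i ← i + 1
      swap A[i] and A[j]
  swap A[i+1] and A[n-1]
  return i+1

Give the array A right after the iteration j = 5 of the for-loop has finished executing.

[6, 7, 7, 8, 9, 10, 8, 6, 10, 8, 9, 7]

pivot = A[11] = 7; i = -1
j=0: A[0]=8 > 7 → no swap
j=1: A[1]=9 > 7 → no swap
j=2: A[2]=10 > 7 → no swap
j=3: A[3]=6 ≤ 7 → i=0, swap A[0],A[3] → [6, 9, 10, 8, 7, 7, 8, 6, 10, 8, 9, 7]
j=4: A[4]=7 ≤ 7 → i=1, swap A[1],A[4] → [6, 7, 10, 8, 9, 7, 8, 6, 10, 8, 9, 7]
j=5: A[5]=7 ≤ 7 → i=2, swap A[2],A[5] → [6, 7, 7, 8, 9, 10, 8, 6, 10, 8, 9, 7]
(after j=5) A = [6, 7, 7, 8, 9, 10, 8, 6, 10, 8, 9, 7]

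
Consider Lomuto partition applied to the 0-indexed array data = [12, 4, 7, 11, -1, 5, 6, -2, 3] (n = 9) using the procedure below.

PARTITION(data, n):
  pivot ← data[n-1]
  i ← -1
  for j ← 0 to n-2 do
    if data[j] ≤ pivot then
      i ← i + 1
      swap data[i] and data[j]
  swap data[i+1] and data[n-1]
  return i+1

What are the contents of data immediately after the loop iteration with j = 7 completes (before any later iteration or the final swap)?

pivot = data[8] = 3; i = -1
j=0: data[0]=12 > 3 → no swap
j=1: data[1]=4 > 3 → no swap
j=2: data[2]=7 > 3 → no swap
j=3: data[3]=11 > 3 → no swap
j=4: data[4]=-1 ≤ 3 → i=0, swap data[0],data[4] → [-1, 4, 7, 11, 12, 5, 6, -2, 3]
j=5: data[5]=5 > 3 → no swap
j=6: data[6]=6 > 3 → no swap
j=7: data[7]=-2 ≤ 3 → i=1, swap data[1],data[7] → [-1, -2, 7, 11, 12, 5, 6, 4, 3]
(after j=7) data = [-1, -2, 7, 11, 12, 5, 6, 4, 3]

[-1, -2, 7, 11, 12, 5, 6, 4, 3]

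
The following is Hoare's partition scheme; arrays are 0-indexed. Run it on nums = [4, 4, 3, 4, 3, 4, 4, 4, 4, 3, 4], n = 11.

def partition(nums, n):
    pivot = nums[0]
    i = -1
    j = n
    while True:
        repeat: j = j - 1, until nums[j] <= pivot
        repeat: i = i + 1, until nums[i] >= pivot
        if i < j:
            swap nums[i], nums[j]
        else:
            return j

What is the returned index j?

6

pivot=4
j stops at 10 (4), i stops at 0 (4); swap ⇒ [4, 4, 3, 4, 3, 4, 4, 4, 4, 3, 4]
j stops at 9 (3), i stops at 1 (4); swap ⇒ [4, 3, 3, 4, 3, 4, 4, 4, 4, 4, 4]
j stops at 8 (4), i stops at 3 (4); swap ⇒ [4, 3, 3, 4, 3, 4, 4, 4, 4, 4, 4]
j stops at 7 (4), i stops at 5 (4); swap ⇒ [4, 3, 3, 4, 3, 4, 4, 4, 4, 4, 4]
j stops at 6, i stops at 6; i≥j ⇒ return 6. nums=[4, 3, 3, 4, 3, 4, 4, 4, 4, 4, 4]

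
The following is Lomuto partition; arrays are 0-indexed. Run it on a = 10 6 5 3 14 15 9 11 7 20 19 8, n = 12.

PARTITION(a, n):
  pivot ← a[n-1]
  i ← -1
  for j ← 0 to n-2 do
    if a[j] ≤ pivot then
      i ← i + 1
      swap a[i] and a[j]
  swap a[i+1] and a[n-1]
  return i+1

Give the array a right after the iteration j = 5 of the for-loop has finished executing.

6 5 3 10 14 15 9 11 7 20 19 8

pivot = a[11] = 8; i = -1
j=0: a[0]=10 > 8 → no swap
j=1: a[1]=6 ≤ 8 → i=0, swap a[0],a[1] → 6 10 5 3 14 15 9 11 7 20 19 8
j=2: a[2]=5 ≤ 8 → i=1, swap a[1],a[2] → 6 5 10 3 14 15 9 11 7 20 19 8
j=3: a[3]=3 ≤ 8 → i=2, swap a[2],a[3] → 6 5 3 10 14 15 9 11 7 20 19 8
j=4: a[4]=14 > 8 → no swap
j=5: a[5]=15 > 8 → no swap
(after j=5) a = 6 5 3 10 14 15 9 11 7 20 19 8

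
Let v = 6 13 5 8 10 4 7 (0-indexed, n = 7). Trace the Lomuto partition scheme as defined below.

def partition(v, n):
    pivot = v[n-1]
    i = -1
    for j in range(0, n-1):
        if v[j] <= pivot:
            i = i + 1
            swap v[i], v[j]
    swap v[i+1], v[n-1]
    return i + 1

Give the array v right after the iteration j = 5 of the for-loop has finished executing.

6 5 4 8 10 13 7

pivot=7, i=-1
j=0: 6≤7, i=0, swap(0,0) ⇒ 6 13 5 8 10 4 7
j=1: 13>7, skip
j=2: 5≤7, i=1, swap(1,2) ⇒ 6 5 13 8 10 4 7
j=3: 8>7, skip
j=4: 10>7, skip
j=5: 4≤7, i=2, swap(2,5) ⇒ 6 5 4 8 10 13 7
(after j=5) v = 6 5 4 8 10 13 7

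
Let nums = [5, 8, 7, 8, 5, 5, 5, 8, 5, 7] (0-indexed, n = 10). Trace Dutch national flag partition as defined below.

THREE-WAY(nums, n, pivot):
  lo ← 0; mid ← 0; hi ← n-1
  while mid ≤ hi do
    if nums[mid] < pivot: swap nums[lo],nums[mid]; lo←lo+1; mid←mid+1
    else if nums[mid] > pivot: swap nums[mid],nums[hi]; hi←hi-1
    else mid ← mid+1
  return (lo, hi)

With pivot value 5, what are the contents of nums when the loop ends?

[5, 5, 5, 5, 5, 8, 8, 7, 7, 8]

lo=0 mid=0 hi=9
5=5: mid=1
8>5: swap(1,9), hi=8 ⇒ [5, 7, 7, 8, 5, 5, 5, 8, 5, 8]
7>5: swap(1,8), hi=7 ⇒ [5, 5, 7, 8, 5, 5, 5, 8, 7, 8]
5=5: mid=2
7>5: swap(2,7), hi=6 ⇒ [5, 5, 8, 8, 5, 5, 5, 7, 7, 8]
8>5: swap(2,6), hi=5 ⇒ [5, 5, 5, 8, 5, 5, 8, 7, 7, 8]
5=5: mid=3
8>5: swap(3,5), hi=4 ⇒ [5, 5, 5, 5, 5, 8, 8, 7, 7, 8]
5=5: mid=4
5=5: mid=5
done. lo=0 hi=4; nums=[5, 5, 5, 5, 5, 8, 8, 7, 7, 8]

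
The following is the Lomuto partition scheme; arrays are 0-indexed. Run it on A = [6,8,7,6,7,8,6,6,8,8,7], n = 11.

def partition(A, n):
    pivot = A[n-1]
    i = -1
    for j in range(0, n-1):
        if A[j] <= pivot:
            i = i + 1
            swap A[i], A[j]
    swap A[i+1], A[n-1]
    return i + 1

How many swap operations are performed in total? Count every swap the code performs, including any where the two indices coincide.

pivot=7, i=-1
j=0: 6≤7, i=0, swap(0,0) ⇒ [6,8,7,6,7,8,6,6,8,8,7]
j=1: 8>7, skip
j=2: 7≤7, i=1, swap(1,2) ⇒ [6,7,8,6,7,8,6,6,8,8,7]
j=3: 6≤7, i=2, swap(2,3) ⇒ [6,7,6,8,7,8,6,6,8,8,7]
j=4: 7≤7, i=3, swap(3,4) ⇒ [6,7,6,7,8,8,6,6,8,8,7]
j=5: 8>7, skip
j=6: 6≤7, i=4, swap(4,6) ⇒ [6,7,6,7,6,8,8,6,8,8,7]
j=7: 6≤7, i=5, swap(5,7) ⇒ [6,7,6,7,6,6,8,8,8,8,7]
j=8: 8>7, skip
j=9: 8>7, skip
swap(6,10) ⇒ [6,7,6,7,6,6,7,8,8,8,8]; return 6

7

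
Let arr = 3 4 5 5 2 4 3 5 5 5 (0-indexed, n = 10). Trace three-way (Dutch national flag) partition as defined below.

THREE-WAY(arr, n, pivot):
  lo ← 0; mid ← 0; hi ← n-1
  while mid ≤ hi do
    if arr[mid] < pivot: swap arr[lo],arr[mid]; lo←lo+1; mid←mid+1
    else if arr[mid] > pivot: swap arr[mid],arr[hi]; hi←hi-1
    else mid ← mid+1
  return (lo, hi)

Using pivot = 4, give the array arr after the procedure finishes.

pivot = 4; lo=0, mid=0, hi=9
arr[mid]=3<4: swap arr[0],arr[0]; lo=1,mid=1 → 3 4 5 5 2 4 3 5 5 5
arr[mid]=4=4: mid=2
arr[mid]=5>4: swap arr[2],arr[9]; hi=8 → 3 4 5 5 2 4 3 5 5 5
arr[mid]=5>4: swap arr[2],arr[8]; hi=7 → 3 4 5 5 2 4 3 5 5 5
arr[mid]=5>4: swap arr[2],arr[7]; hi=6 → 3 4 5 5 2 4 3 5 5 5
arr[mid]=5>4: swap arr[2],arr[6]; hi=5 → 3 4 3 5 2 4 5 5 5 5
arr[mid]=3<4: swap arr[1],arr[2]; lo=2,mid=3 → 3 3 4 5 2 4 5 5 5 5
arr[mid]=5>4: swap arr[3],arr[5]; hi=4 → 3 3 4 4 2 5 5 5 5 5
arr[mid]=4=4: mid=4
arr[mid]=2<4: swap arr[2],arr[4]; lo=3,mid=5 → 3 3 2 4 4 5 5 5 5 5
end: lo=3, hi=4; arr = 3 3 2 4 4 5 5 5 5 5

3 3 2 4 4 5 5 5 5 5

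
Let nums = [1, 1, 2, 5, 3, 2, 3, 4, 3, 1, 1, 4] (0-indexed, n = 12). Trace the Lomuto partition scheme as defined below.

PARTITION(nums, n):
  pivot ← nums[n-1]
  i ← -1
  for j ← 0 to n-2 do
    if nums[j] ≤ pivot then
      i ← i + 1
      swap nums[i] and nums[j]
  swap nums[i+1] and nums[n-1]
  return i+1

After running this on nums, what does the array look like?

[1, 1, 2, 3, 2, 3, 4, 3, 1, 1, 4, 5]

pivot = nums[11] = 4; i = -1
j=0: nums[0]=1 ≤ 4 → i=0, swap nums[0],nums[0] (no change) → [1, 1, 2, 5, 3, 2, 3, 4, 3, 1, 1, 4]
j=1: nums[1]=1 ≤ 4 → i=1, swap nums[1],nums[1] (no change) → [1, 1, 2, 5, 3, 2, 3, 4, 3, 1, 1, 4]
j=2: nums[2]=2 ≤ 4 → i=2, swap nums[2],nums[2] (no change) → [1, 1, 2, 5, 3, 2, 3, 4, 3, 1, 1, 4]
j=3: nums[3]=5 > 4 → no swap
j=4: nums[4]=3 ≤ 4 → i=3, swap nums[3],nums[4] → [1, 1, 2, 3, 5, 2, 3, 4, 3, 1, 1, 4]
j=5: nums[5]=2 ≤ 4 → i=4, swap nums[4],nums[5] → [1, 1, 2, 3, 2, 5, 3, 4, 3, 1, 1, 4]
j=6: nums[6]=3 ≤ 4 → i=5, swap nums[5],nums[6] → [1, 1, 2, 3, 2, 3, 5, 4, 3, 1, 1, 4]
j=7: nums[7]=4 ≤ 4 → i=6, swap nums[6],nums[7] → [1, 1, 2, 3, 2, 3, 4, 5, 3, 1, 1, 4]
j=8: nums[8]=3 ≤ 4 → i=7, swap nums[7],nums[8] → [1, 1, 2, 3, 2, 3, 4, 3, 5, 1, 1, 4]
j=9: nums[9]=1 ≤ 4 → i=8, swap nums[8],nums[9] → [1, 1, 2, 3, 2, 3, 4, 3, 1, 5, 1, 4]
j=10: nums[10]=1 ≤ 4 → i=9, swap nums[9],nums[10] → [1, 1, 2, 3, 2, 3, 4, 3, 1, 1, 5, 4]
final swap nums[10],nums[11] → [1, 1, 2, 3, 2, 3, 4, 3, 1, 1, 4, 5]; return 10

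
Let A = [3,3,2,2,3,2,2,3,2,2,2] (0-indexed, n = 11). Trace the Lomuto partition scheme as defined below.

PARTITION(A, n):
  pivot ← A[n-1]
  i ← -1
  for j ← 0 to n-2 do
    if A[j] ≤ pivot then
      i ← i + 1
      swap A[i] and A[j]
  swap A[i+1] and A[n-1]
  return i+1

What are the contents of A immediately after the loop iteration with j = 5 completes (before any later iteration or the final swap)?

pivot = A[10] = 2; i = -1
j=0: A[0]=3 > 2 → no swap
j=1: A[1]=3 > 2 → no swap
j=2: A[2]=2 ≤ 2 → i=0, swap A[0],A[2] → [2,3,3,2,3,2,2,3,2,2,2]
j=3: A[3]=2 ≤ 2 → i=1, swap A[1],A[3] → [2,2,3,3,3,2,2,3,2,2,2]
j=4: A[4]=3 > 2 → no swap
j=5: A[5]=2 ≤ 2 → i=2, swap A[2],A[5] → [2,2,2,3,3,3,2,3,2,2,2]
(after j=5) A = [2,2,2,3,3,3,2,3,2,2,2]

[2,2,2,3,3,3,2,3,2,2,2]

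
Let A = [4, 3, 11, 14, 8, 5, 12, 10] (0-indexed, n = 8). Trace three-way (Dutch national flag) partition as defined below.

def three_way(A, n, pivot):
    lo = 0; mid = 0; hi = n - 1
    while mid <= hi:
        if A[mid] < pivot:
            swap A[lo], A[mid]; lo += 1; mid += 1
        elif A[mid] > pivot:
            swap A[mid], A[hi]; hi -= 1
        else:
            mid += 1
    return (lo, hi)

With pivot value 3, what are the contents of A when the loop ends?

lo=0 mid=0 hi=7
4>3: swap(0,7), hi=6 ⇒ [10, 3, 11, 14, 8, 5, 12, 4]
10>3: swap(0,6), hi=5 ⇒ [12, 3, 11, 14, 8, 5, 10, 4]
12>3: swap(0,5), hi=4 ⇒ [5, 3, 11, 14, 8, 12, 10, 4]
5>3: swap(0,4), hi=3 ⇒ [8, 3, 11, 14, 5, 12, 10, 4]
8>3: swap(0,3), hi=2 ⇒ [14, 3, 11, 8, 5, 12, 10, 4]
14>3: swap(0,2), hi=1 ⇒ [11, 3, 14, 8, 5, 12, 10, 4]
11>3: swap(0,1), hi=0 ⇒ [3, 11, 14, 8, 5, 12, 10, 4]
3=3: mid=1
done. lo=0 hi=0; A=[3, 11, 14, 8, 5, 12, 10, 4]

[3, 11, 14, 8, 5, 12, 10, 4]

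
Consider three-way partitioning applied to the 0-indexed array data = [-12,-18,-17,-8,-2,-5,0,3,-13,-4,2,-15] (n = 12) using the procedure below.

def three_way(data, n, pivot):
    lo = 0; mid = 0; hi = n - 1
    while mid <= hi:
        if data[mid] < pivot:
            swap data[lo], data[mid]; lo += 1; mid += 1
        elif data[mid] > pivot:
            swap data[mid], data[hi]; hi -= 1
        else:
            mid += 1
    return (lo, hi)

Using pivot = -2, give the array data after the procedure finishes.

pivot = -2; lo=0, mid=0, hi=11
data[mid]=-12<-2: swap data[0],data[0]; lo=1,mid=1 → [-12,-18,-17,-8,-2,-5,0,3,-13,-4,2,-15]
data[mid]=-18<-2: swap data[1],data[1]; lo=2,mid=2 → [-12,-18,-17,-8,-2,-5,0,3,-13,-4,2,-15]
data[mid]=-17<-2: swap data[2],data[2]; lo=3,mid=3 → [-12,-18,-17,-8,-2,-5,0,3,-13,-4,2,-15]
data[mid]=-8<-2: swap data[3],data[3]; lo=4,mid=4 → [-12,-18,-17,-8,-2,-5,0,3,-13,-4,2,-15]
data[mid]=-2=-2: mid=5
data[mid]=-5<-2: swap data[4],data[5]; lo=5,mid=6 → [-12,-18,-17,-8,-5,-2,0,3,-13,-4,2,-15]
data[mid]=0>-2: swap data[6],data[11]; hi=10 → [-12,-18,-17,-8,-5,-2,-15,3,-13,-4,2,0]
data[mid]=-15<-2: swap data[5],data[6]; lo=6,mid=7 → [-12,-18,-17,-8,-5,-15,-2,3,-13,-4,2,0]
data[mid]=3>-2: swap data[7],data[10]; hi=9 → [-12,-18,-17,-8,-5,-15,-2,2,-13,-4,3,0]
data[mid]=2>-2: swap data[7],data[9]; hi=8 → [-12,-18,-17,-8,-5,-15,-2,-4,-13,2,3,0]
data[mid]=-4<-2: swap data[6],data[7]; lo=7,mid=8 → [-12,-18,-17,-8,-5,-15,-4,-2,-13,2,3,0]
data[mid]=-13<-2: swap data[7],data[8]; lo=8,mid=9 → [-12,-18,-17,-8,-5,-15,-4,-13,-2,2,3,0]
end: lo=8, hi=8; data = [-12,-18,-17,-8,-5,-15,-4,-13,-2,2,3,0]

[-12,-18,-17,-8,-5,-15,-4,-13,-2,2,3,0]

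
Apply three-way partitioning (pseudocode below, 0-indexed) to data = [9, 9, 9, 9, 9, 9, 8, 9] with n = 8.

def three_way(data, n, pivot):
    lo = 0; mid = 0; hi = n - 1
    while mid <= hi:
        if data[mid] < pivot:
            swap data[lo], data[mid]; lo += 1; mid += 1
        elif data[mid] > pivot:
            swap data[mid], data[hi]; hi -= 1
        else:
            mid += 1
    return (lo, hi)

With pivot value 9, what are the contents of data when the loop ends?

lo=0 mid=0 hi=7
9=9: mid=1
9=9: mid=2
9=9: mid=3
9=9: mid=4
9=9: mid=5
9=9: mid=6
8<9: swap(0,6), lo=1 mid=7 ⇒ [8, 9, 9, 9, 9, 9, 9, 9]
9=9: mid=8
done. lo=1 hi=7; data=[8, 9, 9, 9, 9, 9, 9, 9]

[8, 9, 9, 9, 9, 9, 9, 9]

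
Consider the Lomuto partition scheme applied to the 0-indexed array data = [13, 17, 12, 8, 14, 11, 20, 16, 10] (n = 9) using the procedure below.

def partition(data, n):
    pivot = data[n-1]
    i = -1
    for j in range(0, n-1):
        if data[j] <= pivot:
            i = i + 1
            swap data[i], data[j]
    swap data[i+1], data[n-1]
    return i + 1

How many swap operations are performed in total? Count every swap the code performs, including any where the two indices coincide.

pivot=10, i=-1
j=0: 13>10, skip
j=1: 17>10, skip
j=2: 12>10, skip
j=3: 8≤10, i=0, swap(0,3) ⇒ [8, 17, 12, 13, 14, 11, 20, 16, 10]
j=4: 14>10, skip
j=5: 11>10, skip
j=6: 20>10, skip
j=7: 16>10, skip
swap(1,8) ⇒ [8, 10, 12, 13, 14, 11, 20, 16, 17]; return 1

2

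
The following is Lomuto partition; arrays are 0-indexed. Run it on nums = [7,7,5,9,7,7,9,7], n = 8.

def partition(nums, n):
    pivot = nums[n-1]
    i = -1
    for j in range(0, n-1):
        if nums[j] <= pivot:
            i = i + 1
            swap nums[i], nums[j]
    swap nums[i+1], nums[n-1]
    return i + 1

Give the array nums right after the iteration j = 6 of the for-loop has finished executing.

pivot = nums[7] = 7; i = -1
j=0: nums[0]=7 ≤ 7 → i=0, swap nums[0],nums[0] (no change) → [7,7,5,9,7,7,9,7]
j=1: nums[1]=7 ≤ 7 → i=1, swap nums[1],nums[1] (no change) → [7,7,5,9,7,7,9,7]
j=2: nums[2]=5 ≤ 7 → i=2, swap nums[2],nums[2] (no change) → [7,7,5,9,7,7,9,7]
j=3: nums[3]=9 > 7 → no swap
j=4: nums[4]=7 ≤ 7 → i=3, swap nums[3],nums[4] → [7,7,5,7,9,7,9,7]
j=5: nums[5]=7 ≤ 7 → i=4, swap nums[4],nums[5] → [7,7,5,7,7,9,9,7]
j=6: nums[6]=9 > 7 → no swap
(after j=6) nums = [7,7,5,7,7,9,9,7]

[7,7,5,7,7,9,9,7]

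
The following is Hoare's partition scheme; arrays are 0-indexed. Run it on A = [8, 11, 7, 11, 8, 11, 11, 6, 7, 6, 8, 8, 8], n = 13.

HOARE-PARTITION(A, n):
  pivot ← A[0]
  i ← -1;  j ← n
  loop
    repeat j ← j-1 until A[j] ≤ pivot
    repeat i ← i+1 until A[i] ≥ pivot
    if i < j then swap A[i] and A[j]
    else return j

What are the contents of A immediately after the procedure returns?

[8, 8, 7, 8, 6, 7, 6, 11, 11, 8, 11, 11, 8]

pivot = A[0] = 8; i = -1, j = 13
j→12 (A[12]=8≤8), i→0 (A[0]=8≥8); i<j, swap → [8, 11, 7, 11, 8, 11, 11, 6, 7, 6, 8, 8, 8]
j→11 (A[11]=8≤8), i→1 (A[1]=11≥8); i<j, swap → [8, 8, 7, 11, 8, 11, 11, 6, 7, 6, 8, 11, 8]
j→10 (A[10]=8≤8), i→3 (A[3]=11≥8); i<j, swap → [8, 8, 7, 8, 8, 11, 11, 6, 7, 6, 11, 11, 8]
j→9 (A[9]=6≤8), i→4 (A[4]=8≥8); i<j, swap → [8, 8, 7, 8, 6, 11, 11, 6, 7, 8, 11, 11, 8]
j→8 (A[8]=7≤8), i→5 (A[5]=11≥8); i<j, swap → [8, 8, 7, 8, 6, 7, 11, 6, 11, 8, 11, 11, 8]
j→7 (A[7]=6≤8), i→6 (A[6]=11≥8); i<j, swap → [8, 8, 7, 8, 6, 7, 6, 11, 11, 8, 11, 11, 8]
j→6, i→7; i≥j, return j=6. A = [8, 8, 7, 8, 6, 7, 6, 11, 11, 8, 11, 11, 8]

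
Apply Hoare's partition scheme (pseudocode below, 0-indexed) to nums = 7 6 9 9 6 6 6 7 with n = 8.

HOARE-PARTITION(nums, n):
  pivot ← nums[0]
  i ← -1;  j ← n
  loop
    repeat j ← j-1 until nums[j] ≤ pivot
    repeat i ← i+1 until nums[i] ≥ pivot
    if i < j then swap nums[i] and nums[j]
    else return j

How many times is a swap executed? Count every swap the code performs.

3

pivot = nums[0] = 7; i = -1, j = 8
j→7 (nums[7]=7≤7), i→0 (nums[0]=7≥7); i<j, swap → 7 6 9 9 6 6 6 7
j→6 (nums[6]=6≤7), i→2 (nums[2]=9≥7); i<j, swap → 7 6 6 9 6 6 9 7
j→5 (nums[5]=6≤7), i→3 (nums[3]=9≥7); i<j, swap → 7 6 6 6 6 9 9 7
j→4, i→5; i≥j, return j=4. nums = 7 6 6 6 6 9 9 7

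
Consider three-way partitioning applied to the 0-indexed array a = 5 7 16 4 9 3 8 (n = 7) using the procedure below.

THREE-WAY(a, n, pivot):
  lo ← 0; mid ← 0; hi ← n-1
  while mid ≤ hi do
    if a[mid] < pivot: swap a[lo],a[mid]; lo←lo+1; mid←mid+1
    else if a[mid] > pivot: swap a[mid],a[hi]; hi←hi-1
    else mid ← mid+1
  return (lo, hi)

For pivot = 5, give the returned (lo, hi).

lo=0 mid=0 hi=6
5=5: mid=1
7>5: swap(1,6), hi=5 ⇒ 5 8 16 4 9 3 7
8>5: swap(1,5), hi=4 ⇒ 5 3 16 4 9 8 7
3<5: swap(0,1), lo=1 mid=2 ⇒ 3 5 16 4 9 8 7
16>5: swap(2,4), hi=3 ⇒ 3 5 9 4 16 8 7
9>5: swap(2,3), hi=2 ⇒ 3 5 4 9 16 8 7
4<5: swap(1,2), lo=2 mid=3 ⇒ 3 4 5 9 16 8 7
done. lo=2 hi=2; a=3 4 5 9 16 8 7

(2, 2)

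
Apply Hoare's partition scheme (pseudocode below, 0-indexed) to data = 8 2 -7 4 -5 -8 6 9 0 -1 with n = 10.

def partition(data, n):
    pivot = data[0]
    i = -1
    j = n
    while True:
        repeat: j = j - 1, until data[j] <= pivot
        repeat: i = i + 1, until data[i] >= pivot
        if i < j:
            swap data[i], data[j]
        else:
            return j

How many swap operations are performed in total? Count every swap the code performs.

pivot=8
j stops at 9 (-1), i stops at 0 (8); swap ⇒ -1 2 -7 4 -5 -8 6 9 0 8
j stops at 8 (0), i stops at 7 (9); swap ⇒ -1 2 -7 4 -5 -8 6 0 9 8
j stops at 7, i stops at 8; i≥j ⇒ return 7. data=-1 2 -7 4 -5 -8 6 0 9 8

2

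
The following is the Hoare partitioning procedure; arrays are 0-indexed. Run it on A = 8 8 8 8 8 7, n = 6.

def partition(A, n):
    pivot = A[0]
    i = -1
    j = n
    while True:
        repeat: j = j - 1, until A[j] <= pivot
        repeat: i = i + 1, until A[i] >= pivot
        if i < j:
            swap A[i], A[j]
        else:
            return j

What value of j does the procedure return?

pivot = A[0] = 8; i = -1, j = 6
j→5 (A[5]=7≤8), i→0 (A[0]=8≥8); i<j, swap → 7 8 8 8 8 8
j→4 (A[4]=8≤8), i→1 (A[1]=8≥8); i<j, swap → 7 8 8 8 8 8
j→3 (A[3]=8≤8), i→2 (A[2]=8≥8); i<j, swap → 7 8 8 8 8 8
j→2, i→3; i≥j, return j=2. A = 7 8 8 8 8 8

2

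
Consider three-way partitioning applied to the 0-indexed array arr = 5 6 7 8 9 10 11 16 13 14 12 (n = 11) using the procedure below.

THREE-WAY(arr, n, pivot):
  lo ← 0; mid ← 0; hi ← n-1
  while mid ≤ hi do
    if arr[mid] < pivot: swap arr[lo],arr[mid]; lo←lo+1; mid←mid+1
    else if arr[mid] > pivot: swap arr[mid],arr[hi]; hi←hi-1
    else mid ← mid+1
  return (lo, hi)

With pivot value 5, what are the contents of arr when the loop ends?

pivot = 5; lo=0, mid=0, hi=10
arr[mid]=5=5: mid=1
arr[mid]=6>5: swap arr[1],arr[10]; hi=9 → 5 12 7 8 9 10 11 16 13 14 6
arr[mid]=12>5: swap arr[1],arr[9]; hi=8 → 5 14 7 8 9 10 11 16 13 12 6
arr[mid]=14>5: swap arr[1],arr[8]; hi=7 → 5 13 7 8 9 10 11 16 14 12 6
arr[mid]=13>5: swap arr[1],arr[7]; hi=6 → 5 16 7 8 9 10 11 13 14 12 6
arr[mid]=16>5: swap arr[1],arr[6]; hi=5 → 5 11 7 8 9 10 16 13 14 12 6
arr[mid]=11>5: swap arr[1],arr[5]; hi=4 → 5 10 7 8 9 11 16 13 14 12 6
arr[mid]=10>5: swap arr[1],arr[4]; hi=3 → 5 9 7 8 10 11 16 13 14 12 6
arr[mid]=9>5: swap arr[1],arr[3]; hi=2 → 5 8 7 9 10 11 16 13 14 12 6
arr[mid]=8>5: swap arr[1],arr[2]; hi=1 → 5 7 8 9 10 11 16 13 14 12 6
arr[mid]=7>5: swap arr[1],arr[1]; hi=0 → 5 7 8 9 10 11 16 13 14 12 6
end: lo=0, hi=0; arr = 5 7 8 9 10 11 16 13 14 12 6

5 7 8 9 10 11 16 13 14 12 6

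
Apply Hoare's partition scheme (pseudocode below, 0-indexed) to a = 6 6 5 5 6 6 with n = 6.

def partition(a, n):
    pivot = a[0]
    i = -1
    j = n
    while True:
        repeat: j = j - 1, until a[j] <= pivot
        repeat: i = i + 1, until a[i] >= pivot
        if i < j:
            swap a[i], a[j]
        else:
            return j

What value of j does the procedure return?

3

pivot = a[0] = 6; i = -1, j = 6
j→5 (a[5]=6≤6), i→0 (a[0]=6≥6); i<j, swap → 6 6 5 5 6 6
j→4 (a[4]=6≤6), i→1 (a[1]=6≥6); i<j, swap → 6 6 5 5 6 6
j→3, i→4; i≥j, return j=3. a = 6 6 5 5 6 6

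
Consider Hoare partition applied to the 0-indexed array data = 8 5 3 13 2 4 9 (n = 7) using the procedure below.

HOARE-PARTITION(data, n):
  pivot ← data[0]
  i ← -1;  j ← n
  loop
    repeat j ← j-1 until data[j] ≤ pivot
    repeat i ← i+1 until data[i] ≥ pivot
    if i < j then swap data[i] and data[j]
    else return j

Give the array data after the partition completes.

pivot = data[0] = 8; i = -1, j = 7
j→5 (data[5]=4≤8), i→0 (data[0]=8≥8); i<j, swap → 4 5 3 13 2 8 9
j→4 (data[4]=2≤8), i→3 (data[3]=13≥8); i<j, swap → 4 5 3 2 13 8 9
j→3, i→4; i≥j, return j=3. data = 4 5 3 2 13 8 9

4 5 3 2 13 8 9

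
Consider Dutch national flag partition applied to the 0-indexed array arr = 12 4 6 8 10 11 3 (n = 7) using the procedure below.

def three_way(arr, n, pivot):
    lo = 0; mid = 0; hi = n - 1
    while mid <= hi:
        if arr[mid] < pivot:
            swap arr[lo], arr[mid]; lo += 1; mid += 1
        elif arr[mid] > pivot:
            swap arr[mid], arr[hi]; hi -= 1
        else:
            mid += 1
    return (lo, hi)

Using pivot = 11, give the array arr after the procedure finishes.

3 4 6 8 10 11 12

pivot = 11; lo=0, mid=0, hi=6
arr[mid]=12>11: swap arr[0],arr[6]; hi=5 → 3 4 6 8 10 11 12
arr[mid]=3<11: swap arr[0],arr[0]; lo=1,mid=1 → 3 4 6 8 10 11 12
arr[mid]=4<11: swap arr[1],arr[1]; lo=2,mid=2 → 3 4 6 8 10 11 12
arr[mid]=6<11: swap arr[2],arr[2]; lo=3,mid=3 → 3 4 6 8 10 11 12
arr[mid]=8<11: swap arr[3],arr[3]; lo=4,mid=4 → 3 4 6 8 10 11 12
arr[mid]=10<11: swap arr[4],arr[4]; lo=5,mid=5 → 3 4 6 8 10 11 12
arr[mid]=11=11: mid=6
end: lo=5, hi=5; arr = 3 4 6 8 10 11 12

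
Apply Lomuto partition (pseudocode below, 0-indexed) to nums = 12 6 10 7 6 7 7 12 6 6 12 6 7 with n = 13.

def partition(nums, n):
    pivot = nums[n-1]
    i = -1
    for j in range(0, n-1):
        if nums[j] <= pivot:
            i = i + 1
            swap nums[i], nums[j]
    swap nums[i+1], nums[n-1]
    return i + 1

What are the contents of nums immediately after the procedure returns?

pivot = nums[12] = 7; i = -1
j=0: nums[0]=12 > 7 → no swap
j=1: nums[1]=6 ≤ 7 → i=0, swap nums[0],nums[1] → 6 12 10 7 6 7 7 12 6 6 12 6 7
j=2: nums[2]=10 > 7 → no swap
j=3: nums[3]=7 ≤ 7 → i=1, swap nums[1],nums[3] → 6 7 10 12 6 7 7 12 6 6 12 6 7
j=4: nums[4]=6 ≤ 7 → i=2, swap nums[2],nums[4] → 6 7 6 12 10 7 7 12 6 6 12 6 7
j=5: nums[5]=7 ≤ 7 → i=3, swap nums[3],nums[5] → 6 7 6 7 10 12 7 12 6 6 12 6 7
j=6: nums[6]=7 ≤ 7 → i=4, swap nums[4],nums[6] → 6 7 6 7 7 12 10 12 6 6 12 6 7
j=7: nums[7]=12 > 7 → no swap
j=8: nums[8]=6 ≤ 7 → i=5, swap nums[5],nums[8] → 6 7 6 7 7 6 10 12 12 6 12 6 7
j=9: nums[9]=6 ≤ 7 → i=6, swap nums[6],nums[9] → 6 7 6 7 7 6 6 12 12 10 12 6 7
j=10: nums[10]=12 > 7 → no swap
j=11: nums[11]=6 ≤ 7 → i=7, swap nums[7],nums[11] → 6 7 6 7 7 6 6 6 12 10 12 12 7
final swap nums[8],nums[12] → 6 7 6 7 7 6 6 6 7 10 12 12 12; return 8

6 7 6 7 7 6 6 6 7 10 12 12 12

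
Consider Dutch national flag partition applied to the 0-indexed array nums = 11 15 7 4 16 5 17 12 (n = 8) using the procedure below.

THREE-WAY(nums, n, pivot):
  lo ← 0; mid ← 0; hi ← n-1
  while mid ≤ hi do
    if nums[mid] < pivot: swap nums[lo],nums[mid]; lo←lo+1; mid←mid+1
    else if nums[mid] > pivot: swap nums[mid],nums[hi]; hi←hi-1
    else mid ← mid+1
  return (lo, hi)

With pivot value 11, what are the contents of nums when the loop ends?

lo=0 mid=0 hi=7
11=11: mid=1
15>11: swap(1,7), hi=6 ⇒ 11 12 7 4 16 5 17 15
12>11: swap(1,6), hi=5 ⇒ 11 17 7 4 16 5 12 15
17>11: swap(1,5), hi=4 ⇒ 11 5 7 4 16 17 12 15
5<11: swap(0,1), lo=1 mid=2 ⇒ 5 11 7 4 16 17 12 15
7<11: swap(1,2), lo=2 mid=3 ⇒ 5 7 11 4 16 17 12 15
4<11: swap(2,3), lo=3 mid=4 ⇒ 5 7 4 11 16 17 12 15
16>11: swap(4,4), hi=3 ⇒ 5 7 4 11 16 17 12 15
done. lo=3 hi=3; nums=5 7 4 11 16 17 12 15

5 7 4 11 16 17 12 15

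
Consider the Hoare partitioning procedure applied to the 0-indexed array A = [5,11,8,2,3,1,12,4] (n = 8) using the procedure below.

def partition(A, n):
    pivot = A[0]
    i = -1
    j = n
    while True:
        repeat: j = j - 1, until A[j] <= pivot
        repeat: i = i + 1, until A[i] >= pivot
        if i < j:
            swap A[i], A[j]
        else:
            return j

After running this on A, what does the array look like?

pivot=5
j stops at 7 (4), i stops at 0 (5); swap ⇒ [4,11,8,2,3,1,12,5]
j stops at 5 (1), i stops at 1 (11); swap ⇒ [4,1,8,2,3,11,12,5]
j stops at 4 (3), i stops at 2 (8); swap ⇒ [4,1,3,2,8,11,12,5]
j stops at 3, i stops at 4; i≥j ⇒ return 3. A=[4,1,3,2,8,11,12,5]

[4,1,3,2,8,11,12,5]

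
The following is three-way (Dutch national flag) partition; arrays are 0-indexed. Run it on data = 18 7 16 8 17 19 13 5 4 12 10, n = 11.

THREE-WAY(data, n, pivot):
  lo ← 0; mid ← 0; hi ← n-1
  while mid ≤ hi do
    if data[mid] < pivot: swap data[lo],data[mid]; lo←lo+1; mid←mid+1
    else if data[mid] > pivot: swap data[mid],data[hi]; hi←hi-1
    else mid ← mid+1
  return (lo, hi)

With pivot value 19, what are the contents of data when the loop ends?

18 7 16 8 17 13 5 4 12 10 19

pivot = 19; lo=0, mid=0, hi=10
data[mid]=18<19: swap data[0],data[0]; lo=1,mid=1 → 18 7 16 8 17 19 13 5 4 12 10
data[mid]=7<19: swap data[1],data[1]; lo=2,mid=2 → 18 7 16 8 17 19 13 5 4 12 10
data[mid]=16<19: swap data[2],data[2]; lo=3,mid=3 → 18 7 16 8 17 19 13 5 4 12 10
data[mid]=8<19: swap data[3],data[3]; lo=4,mid=4 → 18 7 16 8 17 19 13 5 4 12 10
data[mid]=17<19: swap data[4],data[4]; lo=5,mid=5 → 18 7 16 8 17 19 13 5 4 12 10
data[mid]=19=19: mid=6
data[mid]=13<19: swap data[5],data[6]; lo=6,mid=7 → 18 7 16 8 17 13 19 5 4 12 10
data[mid]=5<19: swap data[6],data[7]; lo=7,mid=8 → 18 7 16 8 17 13 5 19 4 12 10
data[mid]=4<19: swap data[7],data[8]; lo=8,mid=9 → 18 7 16 8 17 13 5 4 19 12 10
data[mid]=12<19: swap data[8],data[9]; lo=9,mid=10 → 18 7 16 8 17 13 5 4 12 19 10
data[mid]=10<19: swap data[9],data[10]; lo=10,mid=11 → 18 7 16 8 17 13 5 4 12 10 19
end: lo=10, hi=10; data = 18 7 16 8 17 13 5 4 12 10 19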